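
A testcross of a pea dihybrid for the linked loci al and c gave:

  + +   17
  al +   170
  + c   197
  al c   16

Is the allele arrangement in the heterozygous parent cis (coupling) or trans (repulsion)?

The two most frequent classes are + c (197) and al + (170); these are the parental (non-recombinant) types.
So the F1 carried + c on one chromosome and al + on the other — the recessive alleles are on opposite chromosomes (trans / repulsion).

trans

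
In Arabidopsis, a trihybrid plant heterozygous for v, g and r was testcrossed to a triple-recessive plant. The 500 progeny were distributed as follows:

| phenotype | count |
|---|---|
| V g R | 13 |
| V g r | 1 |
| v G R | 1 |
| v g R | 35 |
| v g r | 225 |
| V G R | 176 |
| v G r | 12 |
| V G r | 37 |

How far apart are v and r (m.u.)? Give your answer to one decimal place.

The two most frequent reciprocal classes, V G R and v g r, are the parental types, so the F1 was V G R / v g r.
The two rarest classes, v G R and V g r, are the double crossovers. Comparing them with the parentals, only the v allele has switched, so v is the middle locus and the order is r – v – g.
Crossovers in the r–v interval produce the single-crossover classes V G r and v g R (37 + 35 = 72) plus the double crossovers (2).
RF(r–v) = (72 + 2) / 500 = 74/500 = 0.1480 → 14.8 m.u.

14.8 m.u.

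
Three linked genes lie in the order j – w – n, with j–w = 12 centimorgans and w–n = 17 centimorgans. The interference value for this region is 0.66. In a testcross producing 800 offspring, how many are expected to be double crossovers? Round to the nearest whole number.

Map distances give recombination frequencies of 0.120 and 0.170 for the two intervals.
With interference 0.66 (so coincidence = 0.34), expected double-crossover frequency = 0.120 × 0.170 × 0.34 = 0.00694.
Expected number = 0.00694 × 800 = 5.55 ≈ 6.

6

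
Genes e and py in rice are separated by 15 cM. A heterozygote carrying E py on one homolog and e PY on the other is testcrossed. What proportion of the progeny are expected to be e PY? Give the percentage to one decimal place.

A map distance of 15 cM corresponds to a recombination frequency of 0.150.
The F1 is E py / e PY, so e PY is a parental gamete class with expected frequency (1 − r)/2 = 0.850/2 = 0.4250.
That is 0.4250 = 42.5% of the progeny.

42.5%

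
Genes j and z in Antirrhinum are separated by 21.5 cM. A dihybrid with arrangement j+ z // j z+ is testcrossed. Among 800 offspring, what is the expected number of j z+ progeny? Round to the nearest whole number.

A map distance of 21.5 cM corresponds to a recombination frequency of 0.215.
The F1 is j+ z / j z+, so j z+ is a parental gamete class with expected frequency (1 − r)/2 = 0.785/2 = 0.3925.
Expected number = 0.3925 × 800 = 314.00 ≈ 314.

314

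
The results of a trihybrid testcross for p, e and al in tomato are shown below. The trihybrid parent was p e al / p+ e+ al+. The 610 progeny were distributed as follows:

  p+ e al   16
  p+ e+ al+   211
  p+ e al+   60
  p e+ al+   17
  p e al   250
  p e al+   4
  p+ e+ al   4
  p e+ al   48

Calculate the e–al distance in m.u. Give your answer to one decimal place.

The two rarest classes, p e al+ and p+ e+ al, are the double crossovers. Comparing them with the parentals, only the al allele has switched, so al is the middle locus and the order is e – al – p.
Crossovers in the e–al interval produce the single-crossover classes p e+ al and p+ e al+ (48 + 60 = 108) plus the double crossovers (8).
RF(e–al) = (108 + 8) / 610 = 116/610 = 0.1902 → 19.0 m.u.

19.0 m.u.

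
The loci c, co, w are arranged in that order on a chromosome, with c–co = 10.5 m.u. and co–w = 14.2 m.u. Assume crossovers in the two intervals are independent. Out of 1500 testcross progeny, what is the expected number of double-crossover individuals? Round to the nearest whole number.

Map distances give recombination frequencies of 0.105 and 0.142 for the two intervals.
With no interference, expected double-crossover frequency = 0.105 × 0.142 = 0.01491.
Expected number = 0.01491 × 1500 = 22.36 ≈ 22.

22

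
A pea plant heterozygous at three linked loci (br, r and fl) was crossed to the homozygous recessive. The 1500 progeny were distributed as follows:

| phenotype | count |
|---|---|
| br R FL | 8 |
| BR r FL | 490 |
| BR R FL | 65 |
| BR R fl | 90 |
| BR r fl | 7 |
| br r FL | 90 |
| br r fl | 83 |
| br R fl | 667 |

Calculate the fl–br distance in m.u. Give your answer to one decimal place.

The two most frequent reciprocal classes, BR r FL and br R fl, are the parental types, so the F1 was BR r FL / br R fl.
The two rarest classes, BR r fl and br R FL, are the double crossovers. Comparing them with the parentals, only the fl allele has switched, so fl is the middle locus and the order is br – fl – r.
Crossovers in the br–fl interval produce the single-crossover classes br r FL and BR R fl (90 + 90 = 180) plus the double crossovers (15).
RF(br–fl) = (180 + 15) / 1500 = 195/1500 = 0.1300 → 13.0 m.u.

13.0 m.u.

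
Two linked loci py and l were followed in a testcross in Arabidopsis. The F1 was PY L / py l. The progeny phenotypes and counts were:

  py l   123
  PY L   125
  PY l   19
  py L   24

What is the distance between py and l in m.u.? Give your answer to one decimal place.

14.8 m.u.

The recombinant classes are PY l and py L: 19 + 24 = 43.
Recombination frequency = 43/291 = 0.1478 ≈ 14.8%, i.e. 14.8 m.u.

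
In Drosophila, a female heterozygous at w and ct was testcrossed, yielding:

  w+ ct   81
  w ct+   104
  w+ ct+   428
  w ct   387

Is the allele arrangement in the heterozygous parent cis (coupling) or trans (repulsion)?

The two most frequent classes are w+ ct+ (428) and w ct (387); these are the parental (non-recombinant) types.
So the F1 carried w+ ct+ on one chromosome and w ct on the other — the recessive alleles are on the same chromosome (cis / coupling).

cis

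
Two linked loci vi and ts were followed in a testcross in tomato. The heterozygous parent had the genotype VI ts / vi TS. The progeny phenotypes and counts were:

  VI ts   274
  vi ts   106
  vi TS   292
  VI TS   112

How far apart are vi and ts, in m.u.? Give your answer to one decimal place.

The recombinant classes are VI TS and vi ts: 112 + 106 = 218.
Recombination frequency = 218/784 = 0.2781 ≈ 27.8%, i.e. 27.8 m.u.

27.8 m.u.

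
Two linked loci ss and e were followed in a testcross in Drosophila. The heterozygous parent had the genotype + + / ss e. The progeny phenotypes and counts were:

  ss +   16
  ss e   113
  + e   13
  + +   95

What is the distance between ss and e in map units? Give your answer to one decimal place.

12.2 map units

The recombinant classes are + e and ss +: 13 + 16 = 29.
Recombination frequency = 29/237 = 0.1224 ≈ 12.2%, i.e. 12.2 map units.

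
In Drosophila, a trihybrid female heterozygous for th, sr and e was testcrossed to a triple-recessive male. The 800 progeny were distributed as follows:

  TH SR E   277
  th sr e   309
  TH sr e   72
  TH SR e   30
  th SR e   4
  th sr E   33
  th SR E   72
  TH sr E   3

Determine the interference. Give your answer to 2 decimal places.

0.47

The two most frequent reciprocal classes, TH SR E and th sr e, are the parental types, so the F1 was TH SR E / th sr e.
The two rarest classes, TH sr E and th SR e, are the double crossovers. Comparing them with the parentals, only the sr allele has switched, so sr is the middle locus and the order is th – sr – e.
th–sr: (144 + 7)/800 = 0.1888; sr–e: (63 + 7)/800 = 0.0875.
Expected DCO frequency = 0.1888 × 0.0875 ≈ 0.01652; observed = 7/800 ≈ 0.00875.
Coefficient of coincidence = 0.00875/0.01652 ≈ 0.53; interference = 1 − 0.53 = 0.47.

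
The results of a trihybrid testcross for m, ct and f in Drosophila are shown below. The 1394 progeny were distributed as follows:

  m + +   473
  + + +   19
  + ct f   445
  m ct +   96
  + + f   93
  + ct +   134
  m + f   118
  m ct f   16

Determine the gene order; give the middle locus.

The two most frequent reciprocal classes, + ct f and m + +, are the parental types, so the F1 was + ct f / m + +.
The two rarest classes, m ct f and + + +, are the double crossovers. Comparing them with the parentals, only the m allele has switched, so m is the middle locus and the order is f – m – ct.

m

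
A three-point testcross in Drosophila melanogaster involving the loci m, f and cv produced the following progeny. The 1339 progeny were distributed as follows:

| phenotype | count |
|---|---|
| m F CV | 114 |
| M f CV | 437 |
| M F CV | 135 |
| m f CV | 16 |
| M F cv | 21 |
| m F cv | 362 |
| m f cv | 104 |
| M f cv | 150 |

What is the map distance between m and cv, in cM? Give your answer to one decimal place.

The two most frequent reciprocal classes, m F cv and M f CV, are the parental types, so the F1 was m F cv / M f CV.
The two rarest classes, M F cv and m f CV, are the double crossovers. Comparing them with the parentals, only the m allele has switched, so m is the middle locus and the order is cv – m – f.
Crossovers in the cv–m interval produce the single-crossover classes m F CV and M f cv (114 + 150 = 264) plus the double crossovers (37).
RF(cv–m) = (264 + 37) / 1339 = 301/1339 = 0.2248 → 22.5 cM.

22.5 cM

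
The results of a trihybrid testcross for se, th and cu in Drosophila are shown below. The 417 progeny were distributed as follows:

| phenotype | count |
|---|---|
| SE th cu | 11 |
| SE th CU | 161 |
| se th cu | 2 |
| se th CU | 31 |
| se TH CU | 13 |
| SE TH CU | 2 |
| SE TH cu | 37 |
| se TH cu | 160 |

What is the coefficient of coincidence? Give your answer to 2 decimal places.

0.83

The two most frequent reciprocal classes, SE th CU and se TH cu, are the parental types, so the F1 was SE th CU / se TH cu.
The two rarest classes, SE TH CU and se th cu, are the double crossovers. Comparing them with the parentals, only the th allele has switched, so th is the middle locus and the order is se – th – cu.
se–th: (68 + 4)/417 = 0.1727; th–cu: (24 + 4)/417 = 0.0671.
Expected DCO frequency = 0.1727 × 0.0671 ≈ 0.01159; observed = 4/417 ≈ 0.00959.
Coefficient of coincidence = 0.00959/0.01159 ≈ 0.83.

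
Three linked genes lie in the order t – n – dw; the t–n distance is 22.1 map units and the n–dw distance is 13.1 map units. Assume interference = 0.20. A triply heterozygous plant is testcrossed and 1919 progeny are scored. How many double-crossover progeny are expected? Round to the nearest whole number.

44

Map distances give recombination frequencies of 0.221 and 0.131 for the two intervals.
With interference 0.20 (so coincidence = 0.80), expected double-crossover frequency = 0.221 × 0.131 × 0.80 = 0.02316.
Expected number = 0.02316 × 1919 = 44.45 ≈ 44.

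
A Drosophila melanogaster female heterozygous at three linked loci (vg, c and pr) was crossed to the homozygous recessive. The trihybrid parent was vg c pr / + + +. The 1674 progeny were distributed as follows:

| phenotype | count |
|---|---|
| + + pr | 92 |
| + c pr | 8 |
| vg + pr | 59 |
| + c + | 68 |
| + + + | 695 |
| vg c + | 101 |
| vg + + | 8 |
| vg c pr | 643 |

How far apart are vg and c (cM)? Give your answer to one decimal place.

The two rarest classes, + c pr and vg + +, are the double crossovers. Comparing them with the parentals, only the vg allele has switched, so vg is the middle locus and the order is pr – vg – c.
Crossovers in the vg–c interval produce the single-crossover classes vg + pr and + c + (59 + 68 = 127) plus the double crossovers (16).
RF(vg–c) = (127 + 16) / 1674 = 143/1674 = 0.0854 → 8.5 cM.

8.5 cM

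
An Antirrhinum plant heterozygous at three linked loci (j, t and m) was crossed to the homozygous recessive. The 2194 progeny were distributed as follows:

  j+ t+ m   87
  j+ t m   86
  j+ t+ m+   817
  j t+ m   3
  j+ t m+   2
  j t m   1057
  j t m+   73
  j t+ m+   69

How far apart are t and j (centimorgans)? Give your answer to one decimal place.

The two most frequent reciprocal classes, j t m and j+ t+ m+, are the parental types, so the F1 was j t m / j+ t+ m+.
The two rarest classes, j t+ m and j+ t m+, are the double crossovers. Comparing them with the parentals, only the t allele has switched, so t is the middle locus and the order is j – t – m.
Crossovers in the j–t interval produce the single-crossover classes j+ t m and j t+ m+ (86 + 69 = 155) plus the double crossovers (5).
RF(j–t) = (155 + 5) / 2194 = 160/2194 = 0.0729 → 7.3 centimorgans.

7.3 centimorgans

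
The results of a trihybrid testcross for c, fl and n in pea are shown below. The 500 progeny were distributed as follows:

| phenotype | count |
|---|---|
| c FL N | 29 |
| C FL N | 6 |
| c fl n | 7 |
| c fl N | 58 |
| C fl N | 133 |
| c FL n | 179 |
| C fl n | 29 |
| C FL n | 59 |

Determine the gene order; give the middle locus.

fl

The two most frequent reciprocal classes, c FL n and C fl N, are the parental types, so the F1 was c FL n / C fl N.
The two rarest classes, c fl n and C FL N, are the double crossovers. Comparing them with the parentals, only the fl allele has switched, so fl is the middle locus and the order is n – fl – c.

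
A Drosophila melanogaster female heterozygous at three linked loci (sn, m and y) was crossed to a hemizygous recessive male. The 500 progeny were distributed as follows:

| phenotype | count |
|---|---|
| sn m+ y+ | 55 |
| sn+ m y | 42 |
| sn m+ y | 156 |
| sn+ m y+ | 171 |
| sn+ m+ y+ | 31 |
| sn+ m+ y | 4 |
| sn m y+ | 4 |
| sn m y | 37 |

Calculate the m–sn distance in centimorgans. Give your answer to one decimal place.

The two most frequent reciprocal classes, sn+ m y+ and sn m+ y, are the parental types, so the F1 was sn+ m y+ / sn m+ y.
The two rarest classes, sn m y+ and sn+ m+ y, are the double crossovers. Comparing them with the parentals, only the sn allele has switched, so sn is the middle locus and the order is y – sn – m.
Crossovers in the sn–m interval produce the single-crossover classes sn+ m+ y+ and sn m y (31 + 37 = 68) plus the double crossovers (8).
RF(sn–m) = (68 + 8) / 500 = 76/500 = 0.1520 → 15.2 centimorgans.

15.2 centimorgans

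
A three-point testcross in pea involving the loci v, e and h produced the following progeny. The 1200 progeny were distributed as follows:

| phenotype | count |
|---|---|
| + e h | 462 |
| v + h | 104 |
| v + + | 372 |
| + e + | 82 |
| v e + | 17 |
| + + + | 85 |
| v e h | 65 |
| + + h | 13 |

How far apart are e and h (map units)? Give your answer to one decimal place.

The two most frequent reciprocal classes, + e h and v + +, are the parental types, so the F1 was + e h / v + +.
The two rarest classes, + + h and v e +, are the double crossovers. Comparing them with the parentals, only the e allele has switched, so e is the middle locus and the order is v – e – h.
Crossovers in the e–h interval produce the single-crossover classes + e + and v + h (82 + 104 = 186) plus the double crossovers (30).
RF(e–h) = (186 + 30) / 1200 = 216/1200 = 0.1800 → 18.0 map units.

18.0 map units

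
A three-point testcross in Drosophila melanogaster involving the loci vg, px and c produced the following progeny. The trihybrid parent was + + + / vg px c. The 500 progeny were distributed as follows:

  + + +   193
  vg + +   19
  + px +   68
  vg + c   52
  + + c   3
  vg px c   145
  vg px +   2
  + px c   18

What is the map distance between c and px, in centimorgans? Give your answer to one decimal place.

The two rarest classes, + + c and vg px +, are the double crossovers. Comparing them with the parentals, only the c allele has switched, so c is the middle locus and the order is vg – c – px.
Crossovers in the c–px interval produce the single-crossover classes + px + and vg + c (68 + 52 = 120) plus the double crossovers (5).
RF(c–px) = (120 + 5) / 500 = 125/500 = 0.2500 → 25.0 centimorgans.

25.0 centimorgans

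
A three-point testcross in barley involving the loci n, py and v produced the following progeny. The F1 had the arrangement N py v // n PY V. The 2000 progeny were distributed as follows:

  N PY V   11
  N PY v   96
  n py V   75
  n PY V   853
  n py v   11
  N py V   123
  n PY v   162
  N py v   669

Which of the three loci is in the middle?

n

The two rarest classes, n py v and N PY V, are the double crossovers. Comparing them with the parentals, only the n allele has switched, so n is the middle locus and the order is py – n – v.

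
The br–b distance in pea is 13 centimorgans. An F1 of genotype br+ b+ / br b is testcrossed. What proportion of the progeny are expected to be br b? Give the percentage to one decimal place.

A map distance of 13 centimorgans corresponds to a recombination frequency of 0.130.
The F1 is br+ b+ / br b, so br b is a parental gamete class with expected frequency (1 − r)/2 = 0.870/2 = 0.4350.
That is 0.4350 = 43.5% of the progeny.

43.5%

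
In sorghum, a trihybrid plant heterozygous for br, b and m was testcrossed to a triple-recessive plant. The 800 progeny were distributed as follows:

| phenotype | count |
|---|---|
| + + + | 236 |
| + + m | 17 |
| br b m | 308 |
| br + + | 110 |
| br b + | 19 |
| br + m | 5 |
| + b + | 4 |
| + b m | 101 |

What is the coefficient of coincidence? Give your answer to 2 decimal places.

The two most frequent reciprocal classes, br b m and + + +, are the parental types, so the F1 was br b m / + + +.
The two rarest classes, br + m and + b +, are the double crossovers. Comparing them with the parentals, only the b allele has switched, so b is the middle locus and the order is br – b – m.
br–b: (211 + 9)/800 = 0.2750; b–m: (36 + 9)/800 = 0.0563.
Expected DCO frequency = 0.2750 × 0.0563 ≈ 0.01548; observed = 9/800 ≈ 0.01125.
Coefficient of coincidence = 0.01125/0.01548 ≈ 0.73.

0.73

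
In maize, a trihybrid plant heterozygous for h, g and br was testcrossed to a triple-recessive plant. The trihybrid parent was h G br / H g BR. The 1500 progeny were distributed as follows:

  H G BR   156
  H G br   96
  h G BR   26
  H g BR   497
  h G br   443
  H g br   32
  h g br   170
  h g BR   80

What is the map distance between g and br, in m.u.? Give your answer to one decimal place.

The two rarest classes, h G BR and H g br, are the double crossovers. Comparing them with the parentals, only the br allele has switched, so br is the middle locus and the order is h – br – g.
Crossovers in the br–g interval produce the single-crossover classes h g br and H G BR (170 + 156 = 326) plus the double crossovers (58).
RF(br–g) = (326 + 58) / 1500 = 384/1500 = 0.2560 → 25.6 m.u.

25.6 m.u.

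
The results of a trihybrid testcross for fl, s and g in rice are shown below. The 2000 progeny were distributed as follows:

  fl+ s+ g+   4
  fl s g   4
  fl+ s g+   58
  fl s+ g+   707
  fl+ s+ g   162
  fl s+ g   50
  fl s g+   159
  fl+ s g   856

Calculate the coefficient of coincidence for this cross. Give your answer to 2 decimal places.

The two most frequent reciprocal classes, fl s+ g+ and fl+ s g, are the parental types, so the F1 was fl s+ g+ / fl+ s g.
The two rarest classes, fl+ s+ g+ and fl s g, are the double crossovers. Comparing them with the parentals, only the fl allele has switched, so fl is the middle locus and the order is g – fl – s.
g–fl: (108 + 8)/2000 = 0.0580; fl–s: (321 + 8)/2000 = 0.1645.
Expected DCO frequency = 0.0580 × 0.1645 ≈ 0.00954; observed = 8/2000 ≈ 0.00400.
Coefficient of coincidence = 0.00400/0.00954 ≈ 0.42.

0.42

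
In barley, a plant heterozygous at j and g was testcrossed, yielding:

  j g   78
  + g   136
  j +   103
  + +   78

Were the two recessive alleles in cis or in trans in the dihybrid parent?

trans

The two most frequent classes are + g (136) and j + (103); these are the parental (non-recombinant) types.
So the F1 carried + g on one chromosome and j + on the other — the recessive alleles are on opposite chromosomes (trans / repulsion).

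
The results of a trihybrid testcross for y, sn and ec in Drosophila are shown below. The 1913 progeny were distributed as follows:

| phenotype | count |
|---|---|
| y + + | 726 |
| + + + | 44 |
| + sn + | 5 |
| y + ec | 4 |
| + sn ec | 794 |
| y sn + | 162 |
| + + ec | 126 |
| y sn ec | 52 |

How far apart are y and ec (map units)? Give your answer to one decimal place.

The two most frequent reciprocal classes, y + + and + sn ec, are the parental types, so the F1 was y + + / + sn ec.
The two rarest classes, y + ec and + sn +, are the double crossovers. Comparing them with the parentals, only the ec allele has switched, so ec is the middle locus and the order is y – ec – sn.
Crossovers in the y–ec interval produce the single-crossover classes + + + and y sn ec (44 + 52 = 96) plus the double crossovers (9).
RF(y–ec) = (96 + 9) / 1913 = 105/1913 = 0.0549 → 5.5 map units.

5.5 map units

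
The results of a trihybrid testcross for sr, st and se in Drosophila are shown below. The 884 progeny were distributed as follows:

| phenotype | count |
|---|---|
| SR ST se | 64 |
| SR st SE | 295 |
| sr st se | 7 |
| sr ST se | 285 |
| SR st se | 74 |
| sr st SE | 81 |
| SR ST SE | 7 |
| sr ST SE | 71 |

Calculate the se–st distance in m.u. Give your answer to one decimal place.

The two most frequent reciprocal classes, SR st SE and sr ST se, are the parental types, so the F1 was SR st SE / sr ST se.
The two rarest classes, SR ST SE and sr st se, are the double crossovers. Comparing them with the parentals, only the st allele has switched, so st is the middle locus and the order is se – st – sr.
Crossovers in the se–st interval produce the single-crossover classes SR st se and sr ST SE (74 + 71 = 145) plus the double crossovers (14).
RF(se–st) = (145 + 14) / 884 = 159/884 = 0.1799 → 18.0 m.u.

18.0 m.u.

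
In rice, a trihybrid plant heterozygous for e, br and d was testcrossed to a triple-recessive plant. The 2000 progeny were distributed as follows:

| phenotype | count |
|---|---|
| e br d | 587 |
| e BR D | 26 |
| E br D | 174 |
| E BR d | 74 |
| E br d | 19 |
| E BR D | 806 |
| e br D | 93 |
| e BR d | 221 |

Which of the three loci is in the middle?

The two most frequent reciprocal classes, e br d and E BR D, are the parental types, so the F1 was e br d / E BR D.
The two rarest classes, E br d and e BR D, are the double crossovers. Comparing them with the parentals, only the e allele has switched, so e is the middle locus and the order is br – e – d.

e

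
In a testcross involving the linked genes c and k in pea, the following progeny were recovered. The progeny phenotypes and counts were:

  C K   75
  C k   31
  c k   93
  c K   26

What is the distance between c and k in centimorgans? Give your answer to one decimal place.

25.3 centimorgans

The two most frequent classes, C K (75) and c k (93), are the parental types, so the F1 was C K / c k.
The recombinant classes are C k and c K: 31 + 26 = 57.
Recombination frequency = 57/225 = 0.2533 ≈ 25.3%, i.e. 25.3 centimorgans.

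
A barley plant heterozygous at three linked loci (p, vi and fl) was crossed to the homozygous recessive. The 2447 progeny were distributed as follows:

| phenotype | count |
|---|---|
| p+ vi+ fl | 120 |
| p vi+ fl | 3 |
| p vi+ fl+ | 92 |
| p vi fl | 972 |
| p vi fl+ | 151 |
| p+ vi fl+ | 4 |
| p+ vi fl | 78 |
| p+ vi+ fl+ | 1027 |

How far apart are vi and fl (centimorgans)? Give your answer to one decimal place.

The two most frequent reciprocal classes, p+ vi+ fl+ and p vi fl, are the parental types, so the F1 was p+ vi+ fl+ / p vi fl.
The two rarest classes, p+ vi fl+ and p vi+ fl, are the double crossovers. Comparing them with the parentals, only the vi allele has switched, so vi is the middle locus and the order is fl – vi – p.
Crossovers in the fl–vi interval produce the single-crossover classes p+ vi+ fl and p vi fl+ (120 + 151 = 271) plus the double crossovers (7).
RF(fl–vi) = (271 + 7) / 2447 = 278/2447 = 0.1136 → 11.4 centimorgans.

11.4 centimorgans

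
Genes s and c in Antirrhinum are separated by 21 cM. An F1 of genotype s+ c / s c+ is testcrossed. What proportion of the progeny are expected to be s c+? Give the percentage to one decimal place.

39.5%

A map distance of 21 cM corresponds to a recombination frequency of 0.210.
The F1 is s+ c / s c+, so s c+ is a parental gamete class with expected frequency (1 − r)/2 = 0.790/2 = 0.3950.
That is 0.3950 = 39.5% of the progeny.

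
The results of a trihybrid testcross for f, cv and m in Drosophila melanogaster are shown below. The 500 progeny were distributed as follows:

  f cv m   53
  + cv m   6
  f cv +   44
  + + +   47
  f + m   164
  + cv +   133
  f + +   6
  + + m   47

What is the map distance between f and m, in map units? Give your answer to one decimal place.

The two most frequent reciprocal classes, f + m and + cv +, are the parental types, so the F1 was f + m / + cv +.
The two rarest classes, f + + and + cv m, are the double crossovers. Comparing them with the parentals, only the m allele has switched, so m is the middle locus and the order is cv – m – f.
Crossovers in the m–f interval produce the single-crossover classes + + m and f cv + (47 + 44 = 91) plus the double crossovers (12).
RF(m–f) = (91 + 12) / 500 = 103/500 = 0.2060 → 20.6 map units.

20.6 map units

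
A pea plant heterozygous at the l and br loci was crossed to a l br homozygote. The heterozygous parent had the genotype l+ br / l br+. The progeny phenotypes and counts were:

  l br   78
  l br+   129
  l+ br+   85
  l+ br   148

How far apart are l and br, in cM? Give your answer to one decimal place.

The recombinant classes are l+ br+ and l br: 85 + 78 = 163.
Recombination frequency = 163/440 = 0.3705 ≈ 37.0%, i.e. 37.0 cM.

37.0 cM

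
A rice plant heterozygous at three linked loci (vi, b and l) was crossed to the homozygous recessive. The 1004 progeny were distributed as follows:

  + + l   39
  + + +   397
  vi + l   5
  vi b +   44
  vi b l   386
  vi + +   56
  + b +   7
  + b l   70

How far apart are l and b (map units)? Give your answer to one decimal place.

9.5 map units

The two most frequent reciprocal classes, + + + and vi b l, are the parental types, so the F1 was + + + / vi b l.
The two rarest classes, + b + and vi + l, are the double crossovers. Comparing them with the parentals, only the b allele has switched, so b is the middle locus and the order is l – b – vi.
Crossovers in the l–b interval produce the single-crossover classes + + l and vi b + (39 + 44 = 83) plus the double crossovers (12).
RF(l–b) = (83 + 12) / 1004 = 95/1004 = 0.0946 → 9.5 map units.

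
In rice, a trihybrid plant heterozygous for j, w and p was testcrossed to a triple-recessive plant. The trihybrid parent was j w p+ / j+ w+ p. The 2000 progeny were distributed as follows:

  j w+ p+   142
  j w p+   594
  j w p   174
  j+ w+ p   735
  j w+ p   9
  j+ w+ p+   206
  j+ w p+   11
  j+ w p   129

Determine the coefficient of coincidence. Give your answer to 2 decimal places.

The two rarest classes, j+ w p+ and j w+ p, are the double crossovers. Comparing them with the parentals, only the j allele has switched, so j is the middle locus and the order is w – j – p.
w–j: (271 + 20)/2000 = 0.1455; j–p: (380 + 20)/2000 = 0.2000.
Expected DCO frequency = 0.1455 × 0.2000 ≈ 0.02910; observed = 20/2000 ≈ 0.01000.
Coefficient of coincidence = 0.01000/0.02910 ≈ 0.34.

0.34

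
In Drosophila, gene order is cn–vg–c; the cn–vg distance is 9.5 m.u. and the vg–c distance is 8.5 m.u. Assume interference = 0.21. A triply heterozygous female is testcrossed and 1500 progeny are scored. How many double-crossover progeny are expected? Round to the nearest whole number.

Map distances give recombination frequencies of 0.095 and 0.085 for the two intervals.
With interference 0.21 (so coincidence = 0.79), expected double-crossover frequency = 0.095 × 0.085 × 0.79 = 0.00638.
Expected number = 0.00638 × 1500 = 9.57 ≈ 10.

10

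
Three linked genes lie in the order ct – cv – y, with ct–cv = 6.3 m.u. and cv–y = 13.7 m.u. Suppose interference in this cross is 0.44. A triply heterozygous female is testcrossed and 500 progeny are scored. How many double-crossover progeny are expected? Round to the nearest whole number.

Map distances give recombination frequencies of 0.063 and 0.137 for the two intervals.
With interference 0.44 (so coincidence = 0.56), expected double-crossover frequency = 0.063 × 0.137 × 0.56 = 0.00483.
Expected number = 0.00483 × 500 = 2.42 ≈ 2.

2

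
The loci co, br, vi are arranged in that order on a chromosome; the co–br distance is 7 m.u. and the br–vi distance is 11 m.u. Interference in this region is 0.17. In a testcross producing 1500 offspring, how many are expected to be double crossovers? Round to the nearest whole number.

10

Map distances give recombination frequencies of 0.070 and 0.110 for the two intervals.
With interference 0.17 (so coincidence = 0.83), expected double-crossover frequency = 0.070 × 0.110 × 0.83 = 0.00639.
Expected number = 0.00639 × 1500 = 9.59 ≈ 10.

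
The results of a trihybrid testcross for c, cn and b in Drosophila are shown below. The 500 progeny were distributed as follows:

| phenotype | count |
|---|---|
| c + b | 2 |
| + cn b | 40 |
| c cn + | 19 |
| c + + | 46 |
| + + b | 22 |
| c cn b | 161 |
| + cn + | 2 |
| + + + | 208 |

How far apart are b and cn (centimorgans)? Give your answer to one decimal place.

9.0 centimorgans

The two most frequent reciprocal classes, + + + and c cn b, are the parental types, so the F1 was + + + / c cn b.
The two rarest classes, + cn + and c + b, are the double crossovers. Comparing them with the parentals, only the cn allele has switched, so cn is the middle locus and the order is b – cn – c.
Crossovers in the b–cn interval produce the single-crossover classes + + b and c cn + (22 + 19 = 41) plus the double crossovers (4).
RF(b–cn) = (41 + 4) / 500 = 45/500 = 0.0900 → 9.0 centimorgans.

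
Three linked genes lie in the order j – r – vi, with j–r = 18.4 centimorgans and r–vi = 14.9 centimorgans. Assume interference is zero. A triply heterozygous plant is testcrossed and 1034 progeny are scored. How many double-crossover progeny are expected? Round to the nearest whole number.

28

Map distances give recombination frequencies of 0.184 and 0.149 for the two intervals.
With no interference, expected double-crossover frequency = 0.184 × 0.149 = 0.02742.
Expected number = 0.02742 × 1034 = 28.35 ≈ 28.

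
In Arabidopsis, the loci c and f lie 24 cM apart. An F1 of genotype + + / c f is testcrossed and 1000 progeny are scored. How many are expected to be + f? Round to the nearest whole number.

A map distance of 24 cM corresponds to a recombination frequency of 0.240.
The F1 is + + / c f, so + f is a recombinant gamete class with expected frequency r/2 = 0.240/2 = 0.1200.
Expected number = 0.1200 × 1000 = 120.00 ≈ 120.

120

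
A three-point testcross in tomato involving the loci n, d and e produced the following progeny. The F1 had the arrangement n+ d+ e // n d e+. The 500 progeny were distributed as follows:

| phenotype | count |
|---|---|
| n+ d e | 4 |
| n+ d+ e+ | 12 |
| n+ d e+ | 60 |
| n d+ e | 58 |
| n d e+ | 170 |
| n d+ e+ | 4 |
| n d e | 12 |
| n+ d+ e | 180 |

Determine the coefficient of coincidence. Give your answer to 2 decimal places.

0.99

The two rarest classes, n+ d e and n d+ e+, are the double crossovers. Comparing them with the parentals, only the d allele has switched, so d is the middle locus and the order is n – d – e.
n–d: (118 + 8)/500 = 0.2520; d–e: (24 + 8)/500 = 0.0640.
Expected DCO frequency = 0.2520 × 0.0640 ≈ 0.01613; observed = 8/500 ≈ 0.01600.
Coefficient of coincidence = 0.01600/0.01613 ≈ 0.99.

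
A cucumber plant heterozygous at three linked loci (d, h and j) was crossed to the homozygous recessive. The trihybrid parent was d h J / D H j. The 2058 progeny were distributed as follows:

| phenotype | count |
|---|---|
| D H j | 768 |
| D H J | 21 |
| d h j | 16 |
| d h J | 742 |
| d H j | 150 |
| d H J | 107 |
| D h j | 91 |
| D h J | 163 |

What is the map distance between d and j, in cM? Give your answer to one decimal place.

17.0 cM

The two rarest classes, d h j and D H J, are the double crossovers. Comparing them with the parentals, only the j allele has switched, so j is the middle locus and the order is d – j – h.
Crossovers in the d–j interval produce the single-crossover classes D h J and d H j (163 + 150 = 313) plus the double crossovers (37).
RF(d–j) = (313 + 37) / 2058 = 350/2058 = 0.1701 → 17.0 cM.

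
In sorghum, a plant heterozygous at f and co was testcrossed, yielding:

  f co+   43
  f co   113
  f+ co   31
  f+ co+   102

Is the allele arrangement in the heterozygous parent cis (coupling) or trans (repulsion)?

cis

The two most frequent classes are f+ co+ (102) and f co (113); these are the parental (non-recombinant) types.
So the F1 carried f+ co+ on one chromosome and f co on the other — the recessive alleles are on the same chromosome (cis / coupling).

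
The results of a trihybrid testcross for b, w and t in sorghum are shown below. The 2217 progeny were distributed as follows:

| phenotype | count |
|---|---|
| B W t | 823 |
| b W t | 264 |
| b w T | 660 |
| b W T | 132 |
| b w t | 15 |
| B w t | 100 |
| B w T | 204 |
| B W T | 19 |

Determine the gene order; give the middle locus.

t

The two most frequent reciprocal classes, b w T and B W t, are the parental types, so the F1 was b w T / B W t.
The two rarest classes, b w t and B W T, are the double crossovers. Comparing them with the parentals, only the t allele has switched, so t is the middle locus and the order is w – t – b.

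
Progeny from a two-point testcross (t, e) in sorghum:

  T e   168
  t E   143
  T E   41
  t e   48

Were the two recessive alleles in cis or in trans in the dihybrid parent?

trans

The two most frequent classes are T e (168) and t E (143); these are the parental (non-recombinant) types.
So the F1 carried T e on one chromosome and t E on the other — the recessive alleles are on opposite chromosomes (trans / repulsion).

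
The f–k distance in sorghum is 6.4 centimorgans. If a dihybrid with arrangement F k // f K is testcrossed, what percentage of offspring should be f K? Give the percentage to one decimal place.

46.8%

A map distance of 6.4 centimorgans corresponds to a recombination frequency of 0.064.
The F1 is F k / f K, so f K is a parental gamete class with expected frequency (1 − r)/2 = 0.936/2 = 0.4680.
That is 0.4680 = 46.8% of the progeny.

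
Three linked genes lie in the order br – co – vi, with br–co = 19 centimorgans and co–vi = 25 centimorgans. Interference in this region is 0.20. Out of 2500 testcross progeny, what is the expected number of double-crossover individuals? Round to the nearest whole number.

Map distances give recombination frequencies of 0.190 and 0.250 for the two intervals.
With interference 0.20 (so coincidence = 0.80), expected double-crossover frequency = 0.190 × 0.250 × 0.80 = 0.03800.
Expected number = 0.03800 × 2500 = 95.00 ≈ 95.

95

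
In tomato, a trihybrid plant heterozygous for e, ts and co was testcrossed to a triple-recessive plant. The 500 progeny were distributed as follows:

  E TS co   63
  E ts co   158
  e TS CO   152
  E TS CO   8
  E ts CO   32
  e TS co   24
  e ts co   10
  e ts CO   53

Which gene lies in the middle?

e

The two most frequent reciprocal classes, e TS CO and E ts co, are the parental types, so the F1 was e TS CO / E ts co.
The two rarest classes, E TS CO and e ts co, are the double crossovers. Comparing them with the parentals, only the e allele has switched, so e is the middle locus and the order is ts – e – co.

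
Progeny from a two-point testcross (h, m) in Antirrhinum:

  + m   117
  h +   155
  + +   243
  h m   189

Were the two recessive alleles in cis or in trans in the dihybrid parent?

cis

The two most frequent classes are + + (243) and h m (189); these are the parental (non-recombinant) types.
So the F1 carried + + on one chromosome and h m on the other — the recessive alleles are on the same chromosome (cis / coupling).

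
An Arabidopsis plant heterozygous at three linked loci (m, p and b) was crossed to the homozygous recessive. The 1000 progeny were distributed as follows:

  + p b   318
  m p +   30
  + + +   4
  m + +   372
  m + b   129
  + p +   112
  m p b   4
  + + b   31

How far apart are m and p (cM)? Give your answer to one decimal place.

6.9 cM

The two most frequent reciprocal classes, + p b and m + +, are the parental types, so the F1 was + p b / m + +.
The two rarest classes, m p b and + + +, are the double crossovers. Comparing them with the parentals, only the m allele has switched, so m is the middle locus and the order is b – m – p.
Crossovers in the m–p interval produce the single-crossover classes + + b and m p + (31 + 30 = 61) plus the double crossovers (8).
RF(m–p) = (61 + 8) / 1000 = 69/1000 = 0.0690 → 6.9 cM.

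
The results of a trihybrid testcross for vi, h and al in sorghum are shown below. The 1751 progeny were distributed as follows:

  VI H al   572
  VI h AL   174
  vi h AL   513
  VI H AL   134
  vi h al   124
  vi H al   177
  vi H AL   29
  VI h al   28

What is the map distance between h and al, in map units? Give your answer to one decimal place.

18.0 map units

The two most frequent reciprocal classes, vi h AL and VI H al, are the parental types, so the F1 was vi h AL / VI H al.
The two rarest classes, vi H AL and VI h al, are the double crossovers. Comparing them with the parentals, only the h allele has switched, so h is the middle locus and the order is vi – h – al.
Crossovers in the h–al interval produce the single-crossover classes vi h al and VI H AL (124 + 134 = 258) plus the double crossovers (57).
RF(h–al) = (258 + 57) / 1751 = 315/1751 = 0.1799 → 18.0 map units.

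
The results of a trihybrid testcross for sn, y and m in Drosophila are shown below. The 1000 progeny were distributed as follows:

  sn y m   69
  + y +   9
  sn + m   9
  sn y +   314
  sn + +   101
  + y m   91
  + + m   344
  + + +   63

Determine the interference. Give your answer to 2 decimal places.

The two most frequent reciprocal classes, + + m and sn y +, are the parental types, so the F1 was + + m / sn y +.
The two rarest classes, sn + m and + y +, are the double crossovers. Comparing them with the parentals, only the sn allele has switched, so sn is the middle locus and the order is y – sn – m.
y–sn: (192 + 18)/1000 = 0.2100; sn–m: (132 + 18)/1000 = 0.1500.
Expected DCO frequency = 0.2100 × 0.1500 ≈ 0.03150; observed = 18/1000 ≈ 0.01800.
Coefficient of coincidence = 0.01800/0.03150 ≈ 0.57; interference = 1 − 0.57 = 0.43.

0.43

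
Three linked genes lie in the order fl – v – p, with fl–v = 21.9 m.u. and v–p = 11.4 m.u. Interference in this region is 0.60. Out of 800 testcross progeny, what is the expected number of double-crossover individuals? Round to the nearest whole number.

8

Map distances give recombination frequencies of 0.219 and 0.114 for the two intervals.
With interference 0.60 (so coincidence = 0.40), expected double-crossover frequency = 0.219 × 0.114 × 0.40 = 0.00999.
Expected number = 0.00999 × 800 = 7.99 ≈ 8.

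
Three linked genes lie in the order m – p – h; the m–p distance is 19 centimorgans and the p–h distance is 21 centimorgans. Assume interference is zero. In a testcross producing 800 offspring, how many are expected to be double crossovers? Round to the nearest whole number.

Map distances give recombination frequencies of 0.190 and 0.210 for the two intervals.
With no interference, expected double-crossover frequency = 0.190 × 0.210 = 0.03990.
Expected number = 0.03990 × 800 = 31.92 ≈ 32.

32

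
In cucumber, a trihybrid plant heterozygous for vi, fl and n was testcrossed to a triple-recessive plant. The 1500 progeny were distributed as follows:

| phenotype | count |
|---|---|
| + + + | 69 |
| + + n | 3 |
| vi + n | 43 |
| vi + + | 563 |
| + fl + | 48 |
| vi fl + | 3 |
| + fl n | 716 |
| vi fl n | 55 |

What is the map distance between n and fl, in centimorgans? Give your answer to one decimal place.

6.5 centimorgans

The two most frequent reciprocal classes, + fl n and vi + +, are the parental types, so the F1 was + fl n / vi + +.
The two rarest classes, + + n and vi fl +, are the double crossovers. Comparing them with the parentals, only the fl allele has switched, so fl is the middle locus and the order is vi – fl – n.
Crossovers in the fl–n interval produce the single-crossover classes + fl + and vi + n (48 + 43 = 91) plus the double crossovers (6).
RF(fl–n) = (91 + 6) / 1500 = 97/1500 = 0.0647 → 6.5 centimorgans.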